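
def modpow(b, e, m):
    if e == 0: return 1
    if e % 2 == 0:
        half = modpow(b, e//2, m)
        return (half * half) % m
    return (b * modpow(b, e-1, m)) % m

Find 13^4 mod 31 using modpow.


modpow(13, 4, 31): e is even, compute modpow(13, 2, 31)
  modpow(13, 2, 31): e is even, compute modpow(13, 1, 31)
    modpow(13, 1, 31): e is odd, compute modpow(13, 0, 31)
      modpow(13, 0, 31) = 1
    (13 * 1) % 31 = 13
  half=13, (13*13) % 31 = 14
half=14, (14*14) % 31 = 10

10


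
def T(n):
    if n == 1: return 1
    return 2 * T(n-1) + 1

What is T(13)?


T(13) = 2 * T(12) + 1
T(12) = 2 * T(11) + 1
T(11) = 2 * T(10) + 1
T(10) = 2 * T(9) + 1
T(9) = 2 * T(8) + 1
T(8) = 2 * T(7) + 1
T(7) = 2 * T(6) + 1
T(6) = 2 * T(5) + 1
T(5) = 2 * T(4) + 1
T(4) = 2 * T(3) + 1
T(3) = 2 * T(2) + 1
T(2) = 2 * T(1) + 1
T(1) = 1  (base case)
T(2) = 2 * 1 + 1 = 3
T(3) = 2 * 3 + 1 = 7
T(4) = 2 * 7 + 1 = 15
T(5) = 2 * 15 + 1 = 31
T(6) = 2 * 31 + 1 = 63
T(7) = 2 * 63 + 1 = 127
T(8) = 2 * 127 + 1 = 255
T(9) = 2 * 255 + 1 = 511
T(10) = 2 * 511 + 1 = 1023
T(11) = 2 * 1023 + 1 = 2047
T(12) = 2 * 2047 + 1 = 4095
T(13) = 2 * 4095 + 1 = 8191

8191


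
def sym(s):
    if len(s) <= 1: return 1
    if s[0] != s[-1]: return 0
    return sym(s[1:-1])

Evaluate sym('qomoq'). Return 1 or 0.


sym('qomoq'): s[0]='q' == s[-1]='q' -> check sym('omo')
sym('omo'): s[0]='o' == s[-1]='o' -> check sym('m')
sym('m'): len <= 1 -> return 1  (base case)
Result: 1 (palindrome)

1


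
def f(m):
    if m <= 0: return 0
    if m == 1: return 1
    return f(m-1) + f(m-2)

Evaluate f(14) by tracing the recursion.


Computing f(14) bottom-up:
f(0) = 0
f(1) = 1
f(2) = f(1) + f(0) = 1 + 0 = 1
f(3) = f(2) + f(1) = 1 + 1 = 2
f(4) = f(3) + f(2) = 2 + 1 = 3
f(5) = f(4) + f(3) = 3 + 2 = 5
f(6) = f(5) + f(4) = 5 + 3 = 8
f(7) = f(6) + f(5) = 8 + 5 = 13
f(8) = f(7) + f(6) = 13 + 8 = 21
f(9) = f(8) + f(7) = 21 + 13 = 34
f(10) = f(9) + f(8) = 34 + 21 = 55
f(11) = f(10) + f(9) = 55 + 34 = 89
f(12) = f(11) + f(10) = 89 + 55 = 144
f(13) = f(12) + f(11) = 144 + 89 = 233
f(14) = f(13) + f(12) = 233 + 144 = 377

377


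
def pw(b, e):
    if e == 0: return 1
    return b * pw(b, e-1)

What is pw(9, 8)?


pw(9, 8)
= 9 * pw(9, 7)
= 9 * 9 * pw(9, 6)
= 9 * 9 * 9 * pw(9, 5)
= 9 * 9 * 9 * 9 * pw(9, 4)
= 9 * 9 * 9 * 9 * 9 * pw(9, 3)
= 9 * 9 * 9 * 9 * 9 * 9 * pw(9, 2)
= 9 * 9 * 9 * 9 * 9 * 9 * 9 * pw(9, 1)
= 9 * 9 * 9 * 9 * 9 * 9 * 9 * 9 * pw(9, 0)
= 9 * 9 * 9 * 9 * 9 * 9 * 9 * 9 * 1
= 43046721

43046721


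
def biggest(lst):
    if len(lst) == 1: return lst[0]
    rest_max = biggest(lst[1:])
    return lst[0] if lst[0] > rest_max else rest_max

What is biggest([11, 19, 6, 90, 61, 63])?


biggest([11, 19, 6, 90, 61, 63]): compare 11 with biggest([19, 6, 90, 61, 63])
biggest([19, 6, 90, 61, 63]): compare 19 with biggest([6, 90, 61, 63])
biggest([6, 90, 61, 63]): compare 6 with biggest([90, 61, 63])
biggest([90, 61, 63]): compare 90 with biggest([61, 63])
biggest([61, 63]): compare 61 with biggest([63])
biggest([63]) = 63  (base case)
Compare 61 with 63 -> 63
Compare 90 with 63 -> 90
Compare 6 with 90 -> 90
Compare 19 with 90 -> 90
Compare 11 with 90 -> 90

90


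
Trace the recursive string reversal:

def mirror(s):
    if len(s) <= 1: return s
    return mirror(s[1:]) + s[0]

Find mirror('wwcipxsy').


mirror('wwcipxsy') = mirror('wcipxsy') + 'w'
mirror('wcipxsy') = mirror('cipxsy') + 'w'
mirror('cipxsy') = mirror('ipxsy') + 'c'
mirror('ipxsy') = mirror('pxsy') + 'i'
mirror('pxsy') = mirror('xsy') + 'p'
mirror('xsy') = mirror('sy') + 'x'
mirror('sy') = mirror('y') + 's'
mirror('y') = 'y'  (base case)
Concatenating: 'y' + 's' + 'x' + 'p' + 'i' + 'c' + 'w' + 'w' = 'ysxpicww'

ysxpicww


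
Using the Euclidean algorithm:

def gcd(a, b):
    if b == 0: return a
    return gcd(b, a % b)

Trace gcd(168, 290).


gcd(168, 290) = gcd(290, 168)
gcd(290, 168) = gcd(168, 122)
gcd(168, 122) = gcd(122, 46)
gcd(122, 46) = gcd(46, 30)
gcd(46, 30) = gcd(30, 16)
gcd(30, 16) = gcd(16, 14)
gcd(16, 14) = gcd(14, 2)
gcd(14, 2) = gcd(2, 0)
gcd(2, 0) = 2  (base case)

2


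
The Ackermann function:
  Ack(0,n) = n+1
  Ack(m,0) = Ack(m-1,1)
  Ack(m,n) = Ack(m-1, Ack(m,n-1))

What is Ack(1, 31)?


Ack(1, 31) = Ack(0, Ack(1, 30))
  Ack(1, 30) = Ack(0, Ack(1, 29))
    Ack(1, 29) = Ack(0, Ack(1, 28))
      Ack(1, 28) = Ack(0, Ack(1, 27))
        Ack(1, 27) = Ack(0, Ack(1, 26))
          Ack(1, 26) = Ack(0, Ack(1, 25))
          Ack(1, 25) = Ack(0, Ack(1, 24))
          Ack(1, 24) = Ack(0, Ack(1, 23))
          Ack(1, 23) = Ack(0, Ack(1, 22))
          Ack(1, 22) = Ack(0, Ack(1, 21))
          Ack(1, 21) = Ack(0, Ack(1, 20))
          Ack(1, 20) = Ack(0, Ack(1, 19))
          Ack(1, 19) = Ack(0, Ack(1, 18))
          Ack(1, 18) = Ack(0, Ack(1, 17))
          Ack(1, 17) = Ack(0, Ack(1, 16))
          Ack(1, 16) = Ack(0, Ack(1, 15))
          Ack(1, 15) = Ack(0, Ack(1, 14))
          Ack(1, 14) = Ack(0, Ack(1, 13))
          Ack(1, 13) = Ack(0, Ack(1, 12))
          Ack(1, 12) = Ack(0, Ack(1, 11))
          Ack(1, 11) = Ack(0, Ack(1, 10))
          Ack(1, 10) = Ack(0, Ack(1, 9))
          Ack(1, 9) = Ack(0, Ack(1, 8))
          Ack(1, 8) = Ack(0, Ack(1, 7))
          Ack(1, 7) = Ack(0, Ack(1, 6))
... (trace truncated)
Result: Ack(1, 31) = 33

33


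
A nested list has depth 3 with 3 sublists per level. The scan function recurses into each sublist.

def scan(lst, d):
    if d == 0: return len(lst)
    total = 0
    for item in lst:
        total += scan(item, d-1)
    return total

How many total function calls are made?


At depth 0 (root): 1 call
At depth 1: each of 1 parents calls scan on 3 children = 3 calls
At depth 2: each of 3 parents calls scan on 3 children = 9 calls
At depth 3: each of 9 parents calls scan on 3 children = 27 calls
Total: 1 + 3 + 9 + 27 = 40

40


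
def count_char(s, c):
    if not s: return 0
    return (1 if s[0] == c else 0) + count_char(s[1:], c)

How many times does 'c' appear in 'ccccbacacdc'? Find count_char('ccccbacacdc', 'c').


s[0]='c' == 'c' -> 1
s[0]='c' == 'c' -> 1
s[0]='c' == 'c' -> 1
s[0]='c' == 'c' -> 1
s[0]='b' != 'c' -> 0
s[0]='a' != 'c' -> 0
s[0]='c' == 'c' -> 1
s[0]='a' != 'c' -> 0
s[0]='c' == 'c' -> 1
s[0]='d' != 'c' -> 0
s[0]='c' == 'c' -> 1
Sum: 1 + 1 + 1 + 1 + 0 + 0 + 1 + 0 + 1 + 0 + 1 = 7

7


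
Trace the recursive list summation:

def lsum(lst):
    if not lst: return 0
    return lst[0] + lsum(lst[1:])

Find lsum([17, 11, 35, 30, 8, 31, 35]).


lsum([17, 11, 35, 30, 8, 31, 35]) = 17 + lsum([11, 35, 30, 8, 31, 35])
lsum([11, 35, 30, 8, 31, 35]) = 11 + lsum([35, 30, 8, 31, 35])
lsum([35, 30, 8, 31, 35]) = 35 + lsum([30, 8, 31, 35])
lsum([30, 8, 31, 35]) = 30 + lsum([8, 31, 35])
lsum([8, 31, 35]) = 8 + lsum([31, 35])
lsum([31, 35]) = 31 + lsum([35])
lsum([35]) = 35 + lsum([])
lsum([]) = 0  (base case)
Total: 17 + 11 + 35 + 30 + 8 + 31 + 35 + 0 = 167

167


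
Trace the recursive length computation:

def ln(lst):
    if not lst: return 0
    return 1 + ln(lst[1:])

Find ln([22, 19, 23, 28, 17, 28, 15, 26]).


ln([22, 19, 23, 28, 17, 28, 15, 26]) = 1 + ln([19, 23, 28, 17, 28, 15, 26])
ln([19, 23, 28, 17, 28, 15, 26]) = 1 + ln([23, 28, 17, 28, 15, 26])
ln([23, 28, 17, 28, 15, 26]) = 1 + ln([28, 17, 28, 15, 26])
ln([28, 17, 28, 15, 26]) = 1 + ln([17, 28, 15, 26])
ln([17, 28, 15, 26]) = 1 + ln([28, 15, 26])
ln([28, 15, 26]) = 1 + ln([15, 26])
ln([15, 26]) = 1 + ln([26])
ln([26]) = 1 + ln([])
ln([]) = 0  (base case)
Unwinding: 1 + 1 + 1 + 1 + 1 + 1 + 1 + 1 + 0 = 8

8


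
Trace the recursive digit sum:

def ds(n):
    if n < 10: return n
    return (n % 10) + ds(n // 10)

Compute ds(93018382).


ds(93018382) = 2 + ds(9301838)
ds(9301838) = 8 + ds(930183)
ds(930183) = 3 + ds(93018)
ds(93018) = 8 + ds(9301)
ds(9301) = 1 + ds(930)
ds(930) = 0 + ds(93)
ds(93) = 3 + ds(9)
ds(9) = 9  (base case)
Total: 2 + 8 + 3 + 8 + 1 + 0 + 3 + 9 = 34

34


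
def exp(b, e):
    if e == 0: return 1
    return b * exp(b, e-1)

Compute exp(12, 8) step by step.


exp(12, 8)
= 12 * exp(12, 7)
= 12 * 12 * exp(12, 6)
= 12 * 12 * 12 * exp(12, 5)
= 12 * 12 * 12 * 12 * exp(12, 4)
= 12 * 12 * 12 * 12 * 12 * exp(12, 3)
= 12 * 12 * 12 * 12 * 12 * 12 * exp(12, 2)
= 12 * 12 * 12 * 12 * 12 * 12 * 12 * exp(12, 1)
= 12 * 12 * 12 * 12 * 12 * 12 * 12 * 12 * exp(12, 0)
= 12 * 12 * 12 * 12 * 12 * 12 * 12 * 12 * 1
= 429981696

429981696


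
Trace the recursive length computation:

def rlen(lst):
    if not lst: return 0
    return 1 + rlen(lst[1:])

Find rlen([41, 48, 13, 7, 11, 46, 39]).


rlen([41, 48, 13, 7, 11, 46, 39]) = 1 + rlen([48, 13, 7, 11, 46, 39])
rlen([48, 13, 7, 11, 46, 39]) = 1 + rlen([13, 7, 11, 46, 39])
rlen([13, 7, 11, 46, 39]) = 1 + rlen([7, 11, 46, 39])
rlen([7, 11, 46, 39]) = 1 + rlen([11, 46, 39])
rlen([11, 46, 39]) = 1 + rlen([46, 39])
rlen([46, 39]) = 1 + rlen([39])
rlen([39]) = 1 + rlen([])
rlen([]) = 0  (base case)
Unwinding: 1 + 1 + 1 + 1 + 1 + 1 + 1 + 0 = 7

7


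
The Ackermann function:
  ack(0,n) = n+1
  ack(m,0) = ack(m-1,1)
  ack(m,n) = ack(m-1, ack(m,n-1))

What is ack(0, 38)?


ack(0, 38) = 39
Result: ack(0, 38) = 39

39


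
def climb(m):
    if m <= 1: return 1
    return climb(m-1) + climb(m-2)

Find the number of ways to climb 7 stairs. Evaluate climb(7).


Building up from base cases:
climb(0) = 1
climb(1) = 1
climb(2) = climb(1) + climb(0) = 1 + 1 = 2
climb(3) = climb(2) + climb(1) = 2 + 1 = 3
climb(4) = climb(3) + climb(2) = 3 + 2 = 5
climb(5) = climb(4) + climb(3) = 5 + 3 = 8
climb(6) = climb(5) + climb(4) = 8 + 5 = 13
climb(7) = climb(6) + climb(5) = 13 + 8 = 21

21


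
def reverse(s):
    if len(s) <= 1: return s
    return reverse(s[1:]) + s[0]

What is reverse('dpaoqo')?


reverse('dpaoqo') = reverse('paoqo') + 'd'
reverse('paoqo') = reverse('aoqo') + 'p'
reverse('aoqo') = reverse('oqo') + 'a'
reverse('oqo') = reverse('qo') + 'o'
reverse('qo') = reverse('o') + 'q'
reverse('o') = 'o'  (base case)
Concatenating: 'o' + 'q' + 'o' + 'a' + 'p' + 'd' = 'oqoapd'

oqoapd


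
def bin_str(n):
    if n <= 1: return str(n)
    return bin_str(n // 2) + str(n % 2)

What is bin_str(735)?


bin_str(735) = bin_str(367) + '1'
bin_str(367) = bin_str(183) + '1'
bin_str(183) = bin_str(91) + '1'
bin_str(91) = bin_str(45) + '1'
bin_str(45) = bin_str(22) + '1'
bin_str(22) = bin_str(11) + '0'
bin_str(11) = bin_str(5) + '1'
bin_str(5) = bin_str(2) + '1'
bin_str(2) = bin_str(1) + '0'
bin_str(1) = '1'  (base case)
Concatenating: '1' + '0' + '1' + '1' + '0' + '1' + '1' + '1' + '1' + '1' = '1011011111'

1011011111


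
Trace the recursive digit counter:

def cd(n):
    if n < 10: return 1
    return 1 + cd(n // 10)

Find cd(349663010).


cd(349663010) = 1 + cd(34966301)
cd(34966301) = 1 + cd(3496630)
cd(3496630) = 1 + cd(349663)
cd(349663) = 1 + cd(34966)
cd(34966) = 1 + cd(3496)
cd(3496) = 1 + cd(349)
cd(349) = 1 + cd(34)
cd(34) = 1 + cd(3)
cd(3) = 1  (base case: 3 < 10)
Unwinding: 1 + 1 + 1 + 1 + 1 + 1 + 1 + 1 + 1 = 9

9


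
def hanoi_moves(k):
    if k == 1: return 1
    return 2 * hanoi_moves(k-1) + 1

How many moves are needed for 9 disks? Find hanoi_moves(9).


hanoi_moves(9) = 2 * hanoi_moves(8) + 1
hanoi_moves(8) = 2 * hanoi_moves(7) + 1
hanoi_moves(7) = 2 * hanoi_moves(6) + 1
hanoi_moves(6) = 2 * hanoi_moves(5) + 1
hanoi_moves(5) = 2 * hanoi_moves(4) + 1
hanoi_moves(4) = 2 * hanoi_moves(3) + 1
hanoi_moves(3) = 2 * hanoi_moves(2) + 1
hanoi_moves(2) = 2 * hanoi_moves(1) + 1
hanoi_moves(1) = 1  (base case)
hanoi_moves(2) = 2 * 1 + 1 = 3
hanoi_moves(3) = 2 * 3 + 1 = 7
hanoi_moves(4) = 2 * 7 + 1 = 15
hanoi_moves(5) = 2 * 15 + 1 = 31
hanoi_moves(6) = 2 * 31 + 1 = 63
hanoi_moves(7) = 2 * 63 + 1 = 127
hanoi_moves(8) = 2 * 127 + 1 = 255
hanoi_moves(9) = 2 * 255 + 1 = 511

511


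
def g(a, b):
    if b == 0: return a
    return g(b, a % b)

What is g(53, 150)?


g(53, 150) = g(150, 53)
g(150, 53) = g(53, 44)
g(53, 44) = g(44, 9)
g(44, 9) = g(9, 8)
g(9, 8) = g(8, 1)
g(8, 1) = g(1, 0)
g(1, 0) = 1  (base case)

1


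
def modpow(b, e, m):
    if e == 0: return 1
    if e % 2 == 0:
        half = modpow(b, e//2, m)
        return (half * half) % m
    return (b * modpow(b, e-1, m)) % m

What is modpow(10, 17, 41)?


modpow(10, 17, 41): e is odd, compute modpow(10, 16, 41)
  modpow(10, 16, 41): e is even, compute modpow(10, 8, 41)
    modpow(10, 8, 41): e is even, compute modpow(10, 4, 41)
      modpow(10, 4, 41): e is even, compute modpow(10, 2, 41)
        modpow(10, 2, 41): e is even, compute modpow(10, 1, 41)
          modpow(10, 1, 41): e is odd, compute modpow(10, 0, 41)
          modpow(10, 0, 41) = 1
          (10 * 1) % 41 = 10
        half=10, (10*10) % 41 = 18
      half=18, (18*18) % 41 = 37
    half=37, (37*37) % 41 = 16
  half=16, (16*16) % 41 = 10
(10 * 10) % 41 = 18

18


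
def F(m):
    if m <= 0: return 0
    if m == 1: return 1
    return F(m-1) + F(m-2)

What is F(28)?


Computing F(28) bottom-up:
F(0) = 0
F(1) = 1
F(2) = F(1) + F(0) = 1 + 0 = 1
F(3) = F(2) + F(1) = 1 + 1 = 2
F(4) = F(3) + F(2) = 2 + 1 = 3
F(5) = F(4) + F(3) = 3 + 2 = 5
F(6) = F(5) + F(4) = 5 + 3 = 8
F(7) = F(6) + F(5) = 8 + 5 = 13
F(8) = F(7) + F(6) = 13 + 8 = 21
F(9) = F(8) + F(7) = 21 + 13 = 34
F(10) = F(9) + F(8) = 34 + 21 = 55
F(11) = F(10) + F(9) = 55 + 34 = 89
F(12) = F(11) + F(10) = 89 + 55 = 144
F(13) = F(12) + F(11) = 144 + 89 = 233
F(14) = F(13) + F(12) = 233 + 144 = 377
F(15) = F(14) + F(13) = 377 + 233 = 610
F(16) = F(15) + F(14) = 610 + 377 = 987
F(17) = F(16) + F(15) = 987 + 610 = 1597
F(18) = F(17) + F(16) = 1597 + 987 = 2584
F(19) = F(18) + F(17) = 2584 + 1597 = 4181
F(20) = F(19) + F(18) = 4181 + 2584 = 6765
F(21) = F(20) + F(19) = 6765 + 4181 = 10946
F(22) = F(21) + F(20) = 10946 + 6765 = 17711
F(23) = F(22) + F(21) = 17711 + 10946 = 28657
F(24) = F(23) + F(22) = 28657 + 17711 = 46368
F(25) = F(24) + F(23) = 46368 + 28657 = 75025
F(26) = F(25) + F(24) = 75025 + 46368 = 121393
F(27) = F(26) + F(25) = 121393 + 75025 = 196418
F(28) = F(27) + F(26) = 196418 + 121393 = 317811

317811


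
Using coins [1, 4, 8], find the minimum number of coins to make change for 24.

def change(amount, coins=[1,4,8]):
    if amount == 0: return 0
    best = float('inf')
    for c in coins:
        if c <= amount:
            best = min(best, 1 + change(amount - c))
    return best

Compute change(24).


Building up with DP:
change(0) = 0
change(1) = min(1+change(0)=1+0=1) = 1
change(2) = min(1+change(1)=1+1=2) = 2
change(3) = min(1+change(2)=1+2=3) = 3
change(4) = min(1+change(3)=1+3=4, 1+change(0)=1+0=1) = 1
change(5) = min(1+change(4)=1+1=2, 1+change(1)=1+1=2) = 2
change(6) = min(1+change(5)=1+2=3, 1+change(2)=1+2=3) = 3
change(7) = min(1+change(6)=1+3=4, 1+change(3)=1+3=4) = 4
change(8) = min(1+change(7)=1+4=5, 1+change(4)=1+1=2, 1+change(0)=1+0=1) = 1
change(9) = min(1+change(8)=1+1=2, 1+change(5)=1+2=3, 1+change(1)=1+1=2) = 2
change(10) = min(1+change(9)=1+2=3, 1+change(6)=1+3=4, 1+change(2)=1+2=3) = 3
change(11) = min(1+change(10)=1+3=4, 1+change(7)=1+4=5, 1+change(3)=1+3=4) = 4
change(12) = min(1+change(11)=1+4=5, 1+change(8)=1+1=2, 1+change(4)=1+1=2) = 2
change(13) = min(1+change(12)=1+2=3, 1+change(9)=1+2=3, 1+change(5)=1+2=3) = 3
change(14) = min(1+change(13)=1+3=4, 1+change(10)=1+3=4, 1+change(6)=1+3=4) = 4
change(15) = min(1+change(14)=1+4=5, 1+change(11)=1+4=5, 1+change(7)=1+4=5) = 5
change(16) = min(1+change(15)=1+5=6, 1+change(12)=1+2=3, 1+change(8)=1+1=2) = 2
change(17) = min(1+change(16)=1+2=3, 1+change(13)=1+3=4, 1+change(9)=1+2=3) = 3
change(18) = min(1+change(17)=1+3=4, 1+change(14)=1+4=5, 1+change(10)=1+3=4) = 4
change(19) = min(1+change(18)=1+4=5, 1+change(15)=1+5=6, 1+change(11)=1+4=5) = 5
change(20) = min(1+change(19)=1+5=6, 1+change(16)=1+2=3, 1+change(12)=1+2=3) = 3
change(21) = min(1+change(20)=1+3=4, 1+change(17)=1+3=4, 1+change(13)=1+3=4) = 4
change(22) = min(1+change(21)=1+4=5, 1+change(18)=1+4=5, 1+change(14)=1+4=5) = 5
change(23) = min(1+change(22)=1+5=6, 1+change(19)=1+5=6, 1+change(15)=1+5=6) = 6
change(24) = min(1+change(23)=1+6=7, 1+change(20)=1+3=4, 1+change(16)=1+2=3) = 3

3


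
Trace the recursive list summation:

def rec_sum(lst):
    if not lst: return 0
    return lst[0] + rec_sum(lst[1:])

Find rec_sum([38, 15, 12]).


rec_sum([38, 15, 12]) = 38 + rec_sum([15, 12])
rec_sum([15, 12]) = 15 + rec_sum([12])
rec_sum([12]) = 12 + rec_sum([])
rec_sum([]) = 0  (base case)
Total: 38 + 15 + 12 + 0 = 65

65


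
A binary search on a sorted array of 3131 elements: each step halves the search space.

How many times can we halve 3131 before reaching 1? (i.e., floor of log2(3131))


3131 / 2 = 1565
1565 / 2 = 782
782 / 2 = 391
391 / 2 = 195
195 / 2 = 97
97 / 2 = 48
48 / 2 = 24
24 / 2 = 12
12 / 2 = 6
6 / 2 = 3
3 / 2 = 1
Reached 1 after 11 halvings

11


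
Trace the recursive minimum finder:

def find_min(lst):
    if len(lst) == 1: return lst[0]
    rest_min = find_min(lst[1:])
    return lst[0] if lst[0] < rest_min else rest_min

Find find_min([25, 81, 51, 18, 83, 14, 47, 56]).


find_min([25, 81, 51, 18, 83, 14, 47, 56]): compare 25 with find_min([81, 51, 18, 83, 14, 47, 56])
find_min([81, 51, 18, 83, 14, 47, 56]): compare 81 with find_min([51, 18, 83, 14, 47, 56])
find_min([51, 18, 83, 14, 47, 56]): compare 51 with find_min([18, 83, 14, 47, 56])
find_min([18, 83, 14, 47, 56]): compare 18 with find_min([83, 14, 47, 56])
find_min([83, 14, 47, 56]): compare 83 with find_min([14, 47, 56])
find_min([14, 47, 56]): compare 14 with find_min([47, 56])
find_min([47, 56]): compare 47 with find_min([56])
find_min([56]) = 56  (base case)
Compare 47 with 56 -> 47
Compare 14 with 47 -> 14
Compare 83 with 14 -> 14
Compare 18 with 14 -> 14
Compare 51 with 14 -> 14
Compare 81 with 14 -> 14
Compare 25 with 14 -> 14

14


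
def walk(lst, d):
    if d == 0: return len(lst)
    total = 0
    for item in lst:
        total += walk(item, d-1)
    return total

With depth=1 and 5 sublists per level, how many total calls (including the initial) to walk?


At depth 0 (root): 1 call
At depth 1: each of 1 parents calls walk on 5 children = 5 calls
Total: 1 + 5 = 6

6


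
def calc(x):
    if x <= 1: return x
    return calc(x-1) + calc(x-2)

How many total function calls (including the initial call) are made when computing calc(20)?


Let C(n) = total calls for calc(n)
C(0) = 1, C(1) = 1
C(2) = 1 + C(1) + C(0) = 1 + 1 + 1 = 3
C(3) = 1 + C(2) + C(1) = 1 + 3 + 1 = 5
C(4) = 1 + C(3) + C(2) = 1 + 5 + 3 = 9
C(5) = 1 + C(4) + C(3) = 1 + 9 + 5 = 15
C(6) = 1 + C(5) + C(4) = 1 + 15 + 9 = 25
C(7) = 1 + C(6) + C(5) = 1 + 25 + 15 = 41
C(8) = 1 + C(7) + C(6) = 1 + 41 + 25 = 67
C(9) = 1 + C(8) + C(7) = 1 + 67 + 41 = 109
C(10) = 1 + C(9) + C(8) = 1 + 109 + 67 = 177
C(11) = 1 + C(10) + C(9) = 1 + 177 + 109 = 287
C(12) = 1 + C(11) + C(10) = 1 + 287 + 177 = 465
C(13) = 1 + C(12) + C(11) = 1 + 465 + 287 = 753
C(14) = 1 + C(13) + C(12) = 1 + 753 + 465 = 1219
C(15) = 1 + C(14) + C(13) = 1 + 1219 + 753 = 1973
C(16) = 1 + C(15) + C(14) = 1 + 1973 + 1219 = 3193
C(17) = 1 + C(16) + C(15) = 1 + 3193 + 1973 = 5167
C(18) = 1 + C(17) + C(16) = 1 + 5167 + 3193 = 8361
C(19) = 1 + C(18) + C(17) = 1 + 8361 + 5167 = 13529
C(20) = 1 + C(19) + C(18) = 1 + 13529 + 8361 = 21891

21891


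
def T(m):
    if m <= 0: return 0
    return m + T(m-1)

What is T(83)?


T(83)
= 83 + 82 + 81 + 80 + 79 + 78 + 77 + 76 + 75 + 74 + 73 + 72 + 71 + 70 + 69 + 68 + 67 + 66 + 65 + 64 + 63 + 62 + 61 + 60 + 59 + 58 + 57 + 56 + 55 + 54 + 53 + 52 + 51 + 50 + 49 + 48 + 47 + 46 + 45 + 44 + 43 + 42 + 41 + 40 + 39 + 38 + 37 + 36 + 35 + 34 + 33 + 32 + 31 + 30 + 29 + 28 + 27 + 26 + 25 + 24 + 23 + 22 + 21 + 20 + 19 + 18 + 17 + 16 + 15 + 14 + 13 + 12 + 11 + 10 + 9 + 8 + 7 + 6 + 5 + 4 + 3 + 2 + 1 + T(0)
= 83 + 82 + 81 + 80 + 79 + 78 + 77 + 76 + 75 + 74 + 73 + 72 + 71 + 70 + 69 + 68 + 67 + 66 + 65 + 64 + 63 + 62 + 61 + 60 + 59 + 58 + 57 + 56 + 55 + 54 + 53 + 52 + 51 + 50 + 49 + 48 + 47 + 46 + 45 + 44 + 43 + 42 + 41 + 40 + 39 + 38 + 37 + 36 + 35 + 34 + 33 + 32 + 31 + 30 + 29 + 28 + 27 + 26 + 25 + 24 + 23 + 22 + 21 + 20 + 19 + 18 + 17 + 16 + 15 + 14 + 13 + 12 + 11 + 10 + 9 + 8 + 7 + 6 + 5 + 4 + 3 + 2 + 1 + 0
= 3486

3486


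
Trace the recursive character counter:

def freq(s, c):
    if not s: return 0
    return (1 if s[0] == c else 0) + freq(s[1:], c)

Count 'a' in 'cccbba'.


s[0]='c' != 'a' -> 0
s[0]='c' != 'a' -> 0
s[0]='c' != 'a' -> 0
s[0]='b' != 'a' -> 0
s[0]='b' != 'a' -> 0
s[0]='a' == 'a' -> 1
Sum: 0 + 0 + 0 + 0 + 0 + 1 = 1

1


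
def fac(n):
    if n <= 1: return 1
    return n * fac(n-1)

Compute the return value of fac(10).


fac(10)
= 10 * fac(9)
= 10 * 9 * fac(8)
= 10 * 9 * 8 * fac(7)
= 10 * 9 * 8 * 7 * fac(6)
= 10 * 9 * 8 * 7 * 6 * fac(5)
= 10 * 9 * 8 * 7 * 6 * 5 * fac(4)
= 10 * 9 * 8 * 7 * 6 * 5 * 4 * fac(3)
= 10 * 9 * 8 * 7 * 6 * 5 * 4 * 3 * fac(2)
= 10 * 9 * 8 * 7 * 6 * 5 * 4 * 3 * 2 * fac(1)
= 10 * 9 * 8 * 7 * 6 * 5 * 4 * 3 * 2 * 1
= 3628800

3628800


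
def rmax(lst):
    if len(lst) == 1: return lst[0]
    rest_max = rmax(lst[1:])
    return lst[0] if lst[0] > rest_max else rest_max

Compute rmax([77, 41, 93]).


rmax([77, 41, 93]): compare 77 with rmax([41, 93])
rmax([41, 93]): compare 41 with rmax([93])
rmax([93]) = 93  (base case)
Compare 41 with 93 -> 93
Compare 77 with 93 -> 93

93


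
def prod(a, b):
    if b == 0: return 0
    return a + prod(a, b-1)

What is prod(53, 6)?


prod(53, 6) = 53 + prod(53, 5)
prod(53, 5) = 53 + prod(53, 4)
prod(53, 4) = 53 + prod(53, 3)
prod(53, 3) = 53 + prod(53, 2)
prod(53, 2) = 53 + prod(53, 1)
prod(53, 1) = 53 + prod(53, 0)
prod(53, 0) = 0  (base case)
Total: 53 + 53 + 53 + 53 + 53 + 53 + 0 = 318

318


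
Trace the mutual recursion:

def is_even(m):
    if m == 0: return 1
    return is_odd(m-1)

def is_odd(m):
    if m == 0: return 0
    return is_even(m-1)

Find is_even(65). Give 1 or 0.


is_even(65) = is_odd(64)
is_odd(64) = is_even(63)
is_even(63) = is_odd(62)
is_odd(62) = is_even(61)
is_even(61) = is_odd(60)
is_odd(60) = is_even(59)
is_even(59) = is_odd(58)
is_odd(58) = is_even(57)
is_even(57) = is_odd(56)
is_odd(56) = is_even(55)
is_even(55) = is_odd(54)
is_odd(54) = is_even(53)
is_even(53) = is_odd(52)
is_odd(52) = is_even(51)
is_even(51) = is_odd(50)
is_odd(50) = is_even(49)
is_even(49) = is_odd(48)
is_odd(48) = is_even(47)
is_even(47) = is_odd(46)
is_odd(46) = is_even(45)
is_even(45) = is_odd(44)
is_odd(44) = is_even(43)
is_even(43) = is_odd(42)
is_odd(42) = is_even(41)
is_even(41) = is_odd(40)
is_odd(40) = is_even(39)
is_even(39) = is_odd(38)
is_odd(38) = is_even(37)
is_even(37) = is_odd(36)
is_odd(36) = is_even(35)
is_even(35) = is_odd(34)
is_odd(34) = is_even(33)
is_even(33) = is_odd(32)
is_odd(32) = is_even(31)
is_even(31) = is_odd(30)
is_odd(30) = is_even(29)
is_even(29) = is_odd(28)
is_odd(28) = is_even(27)
is_even(27) = is_odd(26)
is_odd(26) = is_even(25)
is_even(25) = is_odd(24)
is_odd(24) = is_even(23)
is_even(23) = is_odd(22)
is_odd(22) = is_even(21)
is_even(21) = is_odd(20)
is_odd(20) = is_even(19)
is_even(19) = is_odd(18)
is_odd(18) = is_even(17)
is_even(17) = is_odd(16)
is_odd(16) = is_even(15)
is_even(15) = is_odd(14)
is_odd(14) = is_even(13)
is_even(13) = is_odd(12)
is_odd(12) = is_even(11)
is_even(11) = is_odd(10)
is_odd(10) = is_even(9)
is_even(9) = is_odd(8)
is_odd(8) = is_even(7)
is_even(7) = is_odd(6)
is_odd(6) = is_even(5)
is_even(5) = is_odd(4)
is_odd(4) = is_even(3)
is_even(3) = is_odd(2)
is_odd(2) = is_even(1)
is_even(1) = is_odd(0)
is_odd(0) = 0  (base case)
Result: 0

0


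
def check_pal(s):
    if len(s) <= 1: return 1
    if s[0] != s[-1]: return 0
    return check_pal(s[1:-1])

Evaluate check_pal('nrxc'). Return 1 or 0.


check_pal('nrxc'): s[0]='n' != s[-1]='c' -> return 0
Result: 0 (not a palindrome)

0


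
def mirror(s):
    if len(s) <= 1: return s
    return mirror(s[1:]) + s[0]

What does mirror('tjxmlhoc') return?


mirror('tjxmlhoc') = mirror('jxmlhoc') + 't'
mirror('jxmlhoc') = mirror('xmlhoc') + 'j'
mirror('xmlhoc') = mirror('mlhoc') + 'x'
mirror('mlhoc') = mirror('lhoc') + 'm'
mirror('lhoc') = mirror('hoc') + 'l'
mirror('hoc') = mirror('oc') + 'h'
mirror('oc') = mirror('c') + 'o'
mirror('c') = 'c'  (base case)
Concatenating: 'c' + 'o' + 'h' + 'l' + 'm' + 'x' + 'j' + 't' = 'cohlmxjt'

cohlmxjt


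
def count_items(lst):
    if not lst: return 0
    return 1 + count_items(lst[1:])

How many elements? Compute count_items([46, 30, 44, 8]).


count_items([46, 30, 44, 8]) = 1 + count_items([30, 44, 8])
count_items([30, 44, 8]) = 1 + count_items([44, 8])
count_items([44, 8]) = 1 + count_items([8])
count_items([8]) = 1 + count_items([])
count_items([]) = 0  (base case)
Unwinding: 1 + 1 + 1 + 1 + 0 = 4

4


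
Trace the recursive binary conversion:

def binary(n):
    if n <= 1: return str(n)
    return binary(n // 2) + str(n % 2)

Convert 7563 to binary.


binary(7563) = binary(3781) + '1'
binary(3781) = binary(1890) + '1'
binary(1890) = binary(945) + '0'
binary(945) = binary(472) + '1'
binary(472) = binary(236) + '0'
binary(236) = binary(118) + '0'
binary(118) = binary(59) + '0'
binary(59) = binary(29) + '1'
binary(29) = binary(14) + '1'
binary(14) = binary(7) + '0'
binary(7) = binary(3) + '1'
binary(3) = binary(1) + '1'
binary(1) = '1'  (base case)
Concatenating: '1' + '1' + '1' + '0' + '1' + '1' + '0' + '0' + '0' + '1' + '0' + '1' + '1' = '1110110001011'

1110110001011


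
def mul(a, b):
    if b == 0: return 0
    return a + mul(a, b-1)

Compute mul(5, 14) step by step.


mul(5, 14) = 5 + mul(5, 13)
mul(5, 13) = 5 + mul(5, 12)
mul(5, 12) = 5 + mul(5, 11)
mul(5, 11) = 5 + mul(5, 10)
mul(5, 10) = 5 + mul(5, 9)
mul(5, 9) = 5 + mul(5, 8)
mul(5, 8) = 5 + mul(5, 7)
mul(5, 7) = 5 + mul(5, 6)
mul(5, 6) = 5 + mul(5, 5)
mul(5, 5) = 5 + mul(5, 4)
mul(5, 4) = 5 + mul(5, 3)
mul(5, 3) = 5 + mul(5, 2)
mul(5, 2) = 5 + mul(5, 1)
mul(5, 1) = 5 + mul(5, 0)
mul(5, 0) = 0  (base case)
Total: 5 + 5 + 5 + 5 + 5 + 5 + 5 + 5 + 5 + 5 + 5 + 5 + 5 + 5 + 0 = 70

70


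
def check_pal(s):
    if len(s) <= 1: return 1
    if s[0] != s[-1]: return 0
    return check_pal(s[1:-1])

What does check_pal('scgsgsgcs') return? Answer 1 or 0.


check_pal('scgsgsgcs'): s[0]='s' == s[-1]='s' -> check check_pal('cgsgsgc')
check_pal('cgsgsgc'): s[0]='c' == s[-1]='c' -> check check_pal('gsgsg')
check_pal('gsgsg'): s[0]='g' == s[-1]='g' -> check check_pal('sgs')
check_pal('sgs'): s[0]='s' == s[-1]='s' -> check check_pal('g')
check_pal('g'): len <= 1 -> return 1  (base case)
Result: 1 (palindrome)

1


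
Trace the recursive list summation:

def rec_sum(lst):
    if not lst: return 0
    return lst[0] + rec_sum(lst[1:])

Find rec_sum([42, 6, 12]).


rec_sum([42, 6, 12]) = 42 + rec_sum([6, 12])
rec_sum([6, 12]) = 6 + rec_sum([12])
rec_sum([12]) = 12 + rec_sum([])
rec_sum([]) = 0  (base case)
Total: 42 + 6 + 12 + 0 = 60

60


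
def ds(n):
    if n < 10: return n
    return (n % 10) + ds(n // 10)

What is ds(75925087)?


ds(75925087) = 7 + ds(7592508)
ds(7592508) = 8 + ds(759250)
ds(759250) = 0 + ds(75925)
ds(75925) = 5 + ds(7592)
ds(7592) = 2 + ds(759)
ds(759) = 9 + ds(75)
ds(75) = 5 + ds(7)
ds(7) = 7  (base case)
Total: 7 + 8 + 0 + 5 + 2 + 9 + 5 + 7 = 43

43


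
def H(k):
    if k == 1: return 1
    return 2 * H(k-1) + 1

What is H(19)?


H(19) = 2 * H(18) + 1
H(18) = 2 * H(17) + 1
H(17) = 2 * H(16) + 1
H(16) = 2 * H(15) + 1
H(15) = 2 * H(14) + 1
H(14) = 2 * H(13) + 1
H(13) = 2 * H(12) + 1
H(12) = 2 * H(11) + 1
H(11) = 2 * H(10) + 1
H(10) = 2 * H(9) + 1
H(9) = 2 * H(8) + 1
H(8) = 2 * H(7) + 1
H(7) = 2 * H(6) + 1
H(6) = 2 * H(5) + 1
H(5) = 2 * H(4) + 1
H(4) = 2 * H(3) + 1
H(3) = 2 * H(2) + 1
H(2) = 2 * H(1) + 1
H(1) = 1  (base case)
H(2) = 2 * 1 + 1 = 3
H(3) = 2 * 3 + 1 = 7
H(4) = 2 * 7 + 1 = 15
H(5) = 2 * 15 + 1 = 31
H(6) = 2 * 31 + 1 = 63
H(7) = 2 * 63 + 1 = 127
H(8) = 2 * 127 + 1 = 255
H(9) = 2 * 255 + 1 = 511
H(10) = 2 * 511 + 1 = 1023
H(11) = 2 * 1023 + 1 = 2047
H(12) = 2 * 2047 + 1 = 4095
H(13) = 2 * 4095 + 1 = 8191
H(14) = 2 * 8191 + 1 = 16383
H(15) = 2 * 16383 + 1 = 32767
H(16) = 2 * 32767 + 1 = 65535
H(17) = 2 * 65535 + 1 = 131071
H(18) = 2 * 131071 + 1 = 262143
H(19) = 2 * 262143 + 1 = 524287

524287


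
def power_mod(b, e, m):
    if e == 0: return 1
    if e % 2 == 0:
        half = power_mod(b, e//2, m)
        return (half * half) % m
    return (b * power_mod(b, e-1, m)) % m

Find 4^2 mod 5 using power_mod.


power_mod(4, 2, 5): e is even, compute power_mod(4, 1, 5)
  power_mod(4, 1, 5): e is odd, compute power_mod(4, 0, 5)
    power_mod(4, 0, 5) = 1
  (4 * 1) % 5 = 4
half=4, (4*4) % 5 = 1

1


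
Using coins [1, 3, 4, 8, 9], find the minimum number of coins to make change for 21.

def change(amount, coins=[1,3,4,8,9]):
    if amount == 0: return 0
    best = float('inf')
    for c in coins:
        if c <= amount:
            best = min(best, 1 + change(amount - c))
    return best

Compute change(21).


Building up with DP:
change(0) = 0
change(1) = min(1+change(0)=1+0=1) = 1
change(2) = min(1+change(1)=1+1=2) = 2
change(3) = min(1+change(2)=1+2=3, 1+change(0)=1+0=1) = 1
change(4) = min(1+change(3)=1+1=2, 1+change(1)=1+1=2, 1+change(0)=1+0=1) = 1
change(5) = min(1+change(4)=1+1=2, 1+change(2)=1+2=3, 1+change(1)=1+1=2) = 2
change(6) = min(1+change(5)=1+2=3, 1+change(3)=1+1=2, 1+change(2)=1+2=3) = 2
change(7) = min(1+change(6)=1+2=3, 1+change(4)=1+1=2, 1+change(3)=1+1=2) = 2
change(8) = min(1+change(7)=1+2=3, 1+change(5)=1+2=3, 1+change(4)=1+1=2, 1+change(0)=1+0=1) = 1
change(9) = min(1+change(8)=1+1=2, 1+change(6)=1+2=3, 1+change(5)=1+2=3, 1+change(1)=1+1=2, 1+change(0)=1+0=1) = 1
change(10) = min(1+change(9)=1+1=2, 1+change(7)=1+2=3, 1+change(6)=1+2=3, 1+change(2)=1+2=3, 1+change(1)=1+1=2) = 2
change(11) = min(1+change(10)=1+2=3, 1+change(8)=1+1=2, 1+change(7)=1+2=3, 1+change(3)=1+1=2, 1+change(2)=1+2=3) = 2
change(12) = min(1+change(11)=1+2=3, 1+change(9)=1+1=2, 1+change(8)=1+1=2, 1+change(4)=1+1=2, 1+change(3)=1+1=2) = 2
change(13) = min(1+change(12)=1+2=3, 1+change(10)=1+2=3, 1+change(9)=1+1=2, 1+change(5)=1+2=3, 1+change(4)=1+1=2) = 2
change(14) = min(1+change(13)=1+2=3, 1+change(11)=1+2=3, 1+change(10)=1+2=3, 1+change(6)=1+2=3, 1+change(5)=1+2=3) = 3
change(15) = min(1+change(14)=1+3=4, 1+change(12)=1+2=3, 1+change(11)=1+2=3, 1+change(7)=1+2=3, 1+change(6)=1+2=3) = 3
change(16) = min(1+change(15)=1+3=4, 1+change(13)=1+2=3, 1+change(12)=1+2=3, 1+change(8)=1+1=2, 1+change(7)=1+2=3) = 2
change(17) = min(1+change(16)=1+2=3, 1+change(14)=1+3=4, 1+change(13)=1+2=3, 1+change(9)=1+1=2, 1+change(8)=1+1=2) = 2
change(18) = min(1+change(17)=1+2=3, 1+change(15)=1+3=4, 1+change(14)=1+3=4, 1+change(10)=1+2=3, 1+change(9)=1+1=2) = 2
change(19) = min(1+change(18)=1+2=3, 1+change(16)=1+2=3, 1+change(15)=1+3=4, 1+change(11)=1+2=3, 1+change(10)=1+2=3) = 3
change(20) = min(1+change(19)=1+3=4, 1+change(17)=1+2=3, 1+change(16)=1+2=3, 1+change(12)=1+2=3, 1+change(11)=1+2=3) = 3
change(21) = min(1+change(20)=1+3=4, 1+change(18)=1+2=3, 1+change(17)=1+2=3, 1+change(13)=1+2=3, 1+change(12)=1+2=3) = 3

3


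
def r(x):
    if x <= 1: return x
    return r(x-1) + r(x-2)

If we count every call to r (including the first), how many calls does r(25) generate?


Let C(n) = total calls for r(n)
C(0) = 1, C(1) = 1
C(2) = 1 + C(1) + C(0) = 1 + 1 + 1 = 3
C(3) = 1 + C(2) + C(1) = 1 + 3 + 1 = 5
C(4) = 1 + C(3) + C(2) = 1 + 5 + 3 = 9
C(5) = 1 + C(4) + C(3) = 1 + 9 + 5 = 15
C(6) = 1 + C(5) + C(4) = 1 + 15 + 9 = 25
C(7) = 1 + C(6) + C(5) = 1 + 25 + 15 = 41
C(8) = 1 + C(7) + C(6) = 1 + 41 + 25 = 67
C(9) = 1 + C(8) + C(7) = 1 + 67 + 41 = 109
C(10) = 1 + C(9) + C(8) = 1 + 109 + 67 = 177
C(11) = 1 + C(10) + C(9) = 1 + 177 + 109 = 287
C(12) = 1 + C(11) + C(10) = 1 + 287 + 177 = 465
C(13) = 1 + C(12) + C(11) = 1 + 465 + 287 = 753
C(14) = 1 + C(13) + C(12) = 1 + 753 + 465 = 1219
C(15) = 1 + C(14) + C(13) = 1 + 1219 + 753 = 1973
C(16) = 1 + C(15) + C(14) = 1 + 1973 + 1219 = 3193
C(17) = 1 + C(16) + C(15) = 1 + 3193 + 1973 = 5167
C(18) = 1 + C(17) + C(16) = 1 + 5167 + 3193 = 8361
C(19) = 1 + C(18) + C(17) = 1 + 8361 + 5167 = 13529
C(20) = 1 + C(19) + C(18) = 1 + 13529 + 8361 = 21891
C(21) = 1 + C(20) + C(19) = 1 + 21891 + 13529 = 35421
C(22) = 1 + C(21) + C(20) = 1 + 35421 + 21891 = 57313
C(23) = 1 + C(22) + C(21) = 1 + 57313 + 35421 = 92735
C(24) = 1 + C(23) + C(22) = 1 + 92735 + 57313 = 150049
C(25) = 1 + C(24) + C(23) = 1 + 150049 + 92735 = 242785

242785


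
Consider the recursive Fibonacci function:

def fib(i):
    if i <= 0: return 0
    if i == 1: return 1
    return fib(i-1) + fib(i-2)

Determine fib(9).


Computing fib(9) bottom-up:
fib(0) = 0
fib(1) = 1
fib(2) = fib(1) + fib(0) = 1 + 0 = 1
fib(3) = fib(2) + fib(1) = 1 + 1 = 2
fib(4) = fib(3) + fib(2) = 2 + 1 = 3
fib(5) = fib(4) + fib(3) = 3 + 2 = 5
fib(6) = fib(5) + fib(4) = 5 + 3 = 8
fib(7) = fib(6) + fib(5) = 8 + 5 = 13
fib(8) = fib(7) + fib(6) = 13 + 8 = 21
fib(9) = fib(8) + fib(7) = 21 + 13 = 34

34


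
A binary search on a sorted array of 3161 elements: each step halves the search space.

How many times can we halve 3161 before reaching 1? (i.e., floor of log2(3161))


3161 / 2 = 1580
1580 / 2 = 790
790 / 2 = 395
395 / 2 = 197
197 / 2 = 98
98 / 2 = 49
49 / 2 = 24
24 / 2 = 12
12 / 2 = 6
6 / 2 = 3
3 / 2 = 1
Reached 1 after 11 halvings

11


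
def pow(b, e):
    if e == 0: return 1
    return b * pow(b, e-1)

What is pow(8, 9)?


pow(8, 9)
= 8 * pow(8, 8)
= 8 * 8 * pow(8, 7)
= 8 * 8 * 8 * pow(8, 6)
= 8 * 8 * 8 * 8 * pow(8, 5)
= 8 * 8 * 8 * 8 * 8 * pow(8, 4)
= 8 * 8 * 8 * 8 * 8 * 8 * pow(8, 3)
= 8 * 8 * 8 * 8 * 8 * 8 * 8 * pow(8, 2)
= 8 * 8 * 8 * 8 * 8 * 8 * 8 * 8 * pow(8, 1)
= 8 * 8 * 8 * 8 * 8 * 8 * 8 * 8 * 8 * pow(8, 0)
= 8 * 8 * 8 * 8 * 8 * 8 * 8 * 8 * 8 * 1
= 134217728

134217728


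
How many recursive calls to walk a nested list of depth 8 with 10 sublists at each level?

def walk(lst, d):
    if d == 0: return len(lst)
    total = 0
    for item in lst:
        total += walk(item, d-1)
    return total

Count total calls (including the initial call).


At depth 0 (root): 1 call
At depth 1: each of 1 parents calls walk on 10 children = 10 calls
At depth 2: each of 10 parents calls walk on 10 children = 100 calls
At depth 3: each of 100 parents calls walk on 10 children = 1000 calls
At depth 4: each of 1000 parents calls walk on 10 children = 10000 calls
At depth 5: each of 10000 parents calls walk on 10 children = 100000 calls
At depth 6: each of 100000 parents calls walk on 10 children = 1000000 calls
At depth 7: each of 1000000 parents calls walk on 10 children = 10000000 calls
At depth 8: each of 10000000 parents calls walk on 10 children = 100000000 calls
Total: 1 + 10 + 100 + 1000 + 10000 + 100000 + 1000000 + 10000000 + 100000000 = 111111111

111111111


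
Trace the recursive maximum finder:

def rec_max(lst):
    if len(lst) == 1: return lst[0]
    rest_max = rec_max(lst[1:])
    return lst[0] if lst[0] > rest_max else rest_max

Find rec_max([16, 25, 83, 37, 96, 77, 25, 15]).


rec_max([16, 25, 83, 37, 96, 77, 25, 15]): compare 16 with rec_max([25, 83, 37, 96, 77, 25, 15])
rec_max([25, 83, 37, 96, 77, 25, 15]): compare 25 with rec_max([83, 37, 96, 77, 25, 15])
rec_max([83, 37, 96, 77, 25, 15]): compare 83 with rec_max([37, 96, 77, 25, 15])
rec_max([37, 96, 77, 25, 15]): compare 37 with rec_max([96, 77, 25, 15])
rec_max([96, 77, 25, 15]): compare 96 with rec_max([77, 25, 15])
rec_max([77, 25, 15]): compare 77 with rec_max([25, 15])
rec_max([25, 15]): compare 25 with rec_max([15])
rec_max([15]) = 15  (base case)
Compare 25 with 15 -> 25
Compare 77 with 25 -> 77
Compare 96 with 77 -> 96
Compare 37 with 96 -> 96
Compare 83 with 96 -> 96
Compare 25 with 96 -> 96
Compare 16 with 96 -> 96

96


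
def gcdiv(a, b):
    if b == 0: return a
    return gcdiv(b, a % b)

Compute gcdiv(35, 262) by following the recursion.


gcdiv(35, 262) = gcdiv(262, 35)
gcdiv(262, 35) = gcdiv(35, 17)
gcdiv(35, 17) = gcdiv(17, 1)
gcdiv(17, 1) = gcdiv(1, 0)
gcdiv(1, 0) = 1  (base case)

1


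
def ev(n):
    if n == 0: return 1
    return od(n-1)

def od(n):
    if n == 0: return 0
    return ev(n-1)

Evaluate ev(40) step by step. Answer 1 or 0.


ev(40) = od(39)
od(39) = ev(38)
ev(38) = od(37)
od(37) = ev(36)
ev(36) = od(35)
od(35) = ev(34)
ev(34) = od(33)
od(33) = ev(32)
ev(32) = od(31)
od(31) = ev(30)
ev(30) = od(29)
od(29) = ev(28)
ev(28) = od(27)
od(27) = ev(26)
ev(26) = od(25)
od(25) = ev(24)
ev(24) = od(23)
od(23) = ev(22)
ev(22) = od(21)
od(21) = ev(20)
ev(20) = od(19)
od(19) = ev(18)
ev(18) = od(17)
od(17) = ev(16)
ev(16) = od(15)
od(15) = ev(14)
ev(14) = od(13)
od(13) = ev(12)
ev(12) = od(11)
od(11) = ev(10)
ev(10) = od(9)
od(9) = ev(8)
ev(8) = od(7)
od(7) = ev(6)
ev(6) = od(5)
od(5) = ev(4)
ev(4) = od(3)
od(3) = ev(2)
ev(2) = od(1)
od(1) = ev(0)
ev(0) = 1  (base case)
Result: 1

1


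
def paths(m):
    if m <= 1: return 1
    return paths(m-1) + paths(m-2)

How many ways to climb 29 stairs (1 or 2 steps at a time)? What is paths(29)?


Building up from base cases:
paths(0) = 1
paths(1) = 1
paths(2) = paths(1) + paths(0) = 1 + 1 = 2
paths(3) = paths(2) + paths(1) = 2 + 1 = 3
paths(4) = paths(3) + paths(2) = 3 + 2 = 5
paths(5) = paths(4) + paths(3) = 5 + 3 = 8
paths(6) = paths(5) + paths(4) = 8 + 5 = 13
paths(7) = paths(6) + paths(5) = 13 + 8 = 21
paths(8) = paths(7) + paths(6) = 21 + 13 = 34
paths(9) = paths(8) + paths(7) = 34 + 21 = 55
paths(10) = paths(9) + paths(8) = 55 + 34 = 89
paths(11) = paths(10) + paths(9) = 89 + 55 = 144
paths(12) = paths(11) + paths(10) = 144 + 89 = 233
paths(13) = paths(12) + paths(11) = 233 + 144 = 377
paths(14) = paths(13) + paths(12) = 377 + 233 = 610
paths(15) = paths(14) + paths(13) = 610 + 377 = 987
paths(16) = paths(15) + paths(14) = 987 + 610 = 1597
paths(17) = paths(16) + paths(15) = 1597 + 987 = 2584
paths(18) = paths(17) + paths(16) = 2584 + 1597 = 4181
paths(19) = paths(18) + paths(17) = 4181 + 2584 = 6765
paths(20) = paths(19) + paths(18) = 6765 + 4181 = 10946
paths(21) = paths(20) + paths(19) = 10946 + 6765 = 17711
paths(22) = paths(21) + paths(20) = 17711 + 10946 = 28657
paths(23) = paths(22) + paths(21) = 28657 + 17711 = 46368
paths(24) = paths(23) + paths(22) = 46368 + 28657 = 75025
paths(25) = paths(24) + paths(23) = 75025 + 46368 = 121393
paths(26) = paths(25) + paths(24) = 121393 + 75025 = 196418
paths(27) = paths(26) + paths(25) = 196418 + 121393 = 317811
paths(28) = paths(27) + paths(26) = 317811 + 196418 = 514229
paths(29) = paths(28) + paths(27) = 514229 + 317811 = 832040

832040


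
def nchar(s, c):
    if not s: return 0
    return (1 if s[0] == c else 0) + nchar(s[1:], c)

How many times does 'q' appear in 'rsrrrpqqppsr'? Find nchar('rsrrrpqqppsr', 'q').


s[0]='r' != 'q' -> 0
s[0]='s' != 'q' -> 0
s[0]='r' != 'q' -> 0
s[0]='r' != 'q' -> 0
s[0]='r' != 'q' -> 0
s[0]='p' != 'q' -> 0
s[0]='q' == 'q' -> 1
s[0]='q' == 'q' -> 1
s[0]='p' != 'q' -> 0
s[0]='p' != 'q' -> 0
s[0]='s' != 'q' -> 0
s[0]='r' != 'q' -> 0
Sum: 0 + 0 + 0 + 0 + 0 + 0 + 1 + 1 + 0 + 0 + 0 + 0 = 2

2


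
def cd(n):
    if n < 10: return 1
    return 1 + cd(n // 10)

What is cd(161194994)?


cd(161194994) = 1 + cd(16119499)
cd(16119499) = 1 + cd(1611949)
cd(1611949) = 1 + cd(161194)
cd(161194) = 1 + cd(16119)
cd(16119) = 1 + cd(1611)
cd(1611) = 1 + cd(161)
cd(161) = 1 + cd(16)
cd(16) = 1 + cd(1)
cd(1) = 1  (base case: 1 < 10)
Unwinding: 1 + 1 + 1 + 1 + 1 + 1 + 1 + 1 + 1 = 9

9


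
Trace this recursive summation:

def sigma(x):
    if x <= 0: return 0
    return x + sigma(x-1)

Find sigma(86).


sigma(86)
= 86 + 85 + 84 + 83 + 82 + 81 + 80 + 79 + 78 + 77 + 76 + 75 + 74 + 73 + 72 + 71 + 70 + 69 + 68 + 67 + 66 + 65 + 64 + 63 + 62 + 61 + 60 + 59 + 58 + 57 + 56 + 55 + 54 + 53 + 52 + 51 + 50 + 49 + 48 + 47 + 46 + 45 + 44 + 43 + 42 + 41 + 40 + 39 + 38 + 37 + 36 + 35 + 34 + 33 + 32 + 31 + 30 + 29 + 28 + 27 + 26 + 25 + 24 + 23 + 22 + 21 + 20 + 19 + 18 + 17 + 16 + 15 + 14 + 13 + 12 + 11 + 10 + 9 + 8 + 7 + 6 + 5 + 4 + 3 + 2 + 1 + sigma(0)
= 86 + 85 + 84 + 83 + 82 + 81 + 80 + 79 + 78 + 77 + 76 + 75 + 74 + 73 + 72 + 71 + 70 + 69 + 68 + 67 + 66 + 65 + 64 + 63 + 62 + 61 + 60 + 59 + 58 + 57 + 56 + 55 + 54 + 53 + 52 + 51 + 50 + 49 + 48 + 47 + 46 + 45 + 44 + 43 + 42 + 41 + 40 + 39 + 38 + 37 + 36 + 35 + 34 + 33 + 32 + 31 + 30 + 29 + 28 + 27 + 26 + 25 + 24 + 23 + 22 + 21 + 20 + 19 + 18 + 17 + 16 + 15 + 14 + 13 + 12 + 11 + 10 + 9 + 8 + 7 + 6 + 5 + 4 + 3 + 2 + 1 + 0
= 3741

3741


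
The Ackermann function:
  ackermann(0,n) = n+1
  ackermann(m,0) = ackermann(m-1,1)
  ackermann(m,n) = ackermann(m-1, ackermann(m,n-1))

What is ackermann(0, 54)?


ackermann(0, 54) = 55
Result: ackermann(0, 54) = 55

55
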